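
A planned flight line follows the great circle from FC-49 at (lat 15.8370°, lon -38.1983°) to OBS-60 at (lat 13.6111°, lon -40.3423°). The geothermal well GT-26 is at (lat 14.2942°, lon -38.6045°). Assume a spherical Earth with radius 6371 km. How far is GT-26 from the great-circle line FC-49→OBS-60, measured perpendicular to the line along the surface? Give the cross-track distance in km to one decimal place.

85.6 km

δ₁₃ = central angle FC-49→GT-26 = 0.027783 rad  (haversine)
θ₁₃ = bearing FC-49→GT-26 = 194.318°,  θ₁₂ = bearing FC-49→OBS-60 = 223.249°
dₓₜ = R·arcsin(sin δ₁₃ · sin(θ₁₃ − θ₁₂)) = 6371·arcsin(0.02778·sin(-28.931°)) = -85.621 km
|dₓₜ| = 85.621 km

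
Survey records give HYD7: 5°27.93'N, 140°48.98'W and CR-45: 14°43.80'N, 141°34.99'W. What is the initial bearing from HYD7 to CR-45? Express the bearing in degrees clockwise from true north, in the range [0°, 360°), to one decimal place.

HYD7: φ = +5.46550°, λ = -140.81633°
CR-45: φ = +14.73000°, λ = -141.58317°
Δλ = -0.7668°
y = sin Δλ · cos φ₂ = -0.012944
x = cos φ₁ sin φ₂ − sin φ₁ cos φ₂ cos Δλ = 0.161001
θ = atan2(y, x) = -4.5964° → 355.4036° (mod 360°)

355.4°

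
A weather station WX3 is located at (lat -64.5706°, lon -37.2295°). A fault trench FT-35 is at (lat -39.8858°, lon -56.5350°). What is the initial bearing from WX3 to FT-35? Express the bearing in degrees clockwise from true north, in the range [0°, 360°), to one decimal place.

326.2°

Δλ = -19.3055°
y = sin Δλ · cos φ₂ = -0.253681
x = cos φ₁ sin φ₂ − sin φ₁ cos φ₂ cos Δλ = 0.378659
θ = atan2(y, x) = -33.8200° → 326.1800° (mod 360°)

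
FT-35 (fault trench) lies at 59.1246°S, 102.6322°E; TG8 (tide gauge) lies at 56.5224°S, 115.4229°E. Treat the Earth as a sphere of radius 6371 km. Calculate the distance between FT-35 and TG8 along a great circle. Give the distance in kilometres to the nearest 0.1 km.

809.2 km

Δφ = 2.6022°,  Δλ = 12.7907°
a = sin²(Δφ/2) + cos φ₁ cos φ₂ sin²(Δλ/2) = 0.004028
c = 2·arcsin(√a) = 0.127015 rad = 7.2774°
d = R·c = 6371 × 0.127015 = 809.2 km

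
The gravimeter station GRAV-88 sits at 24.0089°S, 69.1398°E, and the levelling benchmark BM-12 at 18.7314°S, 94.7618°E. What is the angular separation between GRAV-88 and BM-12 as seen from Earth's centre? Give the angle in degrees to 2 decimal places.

24.40°

Δφ = 5.2775°,  Δλ = 25.6220°
a = sin²(Δφ/2) + cos φ₁ cos φ₂ sin²(Δλ/2) = 0.044654
c = 2·arcsin(√a) = 0.425838 rad = 24.3987°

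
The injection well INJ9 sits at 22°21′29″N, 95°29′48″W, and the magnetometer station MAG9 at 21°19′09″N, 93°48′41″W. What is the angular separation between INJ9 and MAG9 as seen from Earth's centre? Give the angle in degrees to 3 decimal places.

1.878°

INJ9: φ = +22.35806°, λ = -95.49667°
MAG9: φ = +21.31917°, λ = -93.81139°
Δφ = -1.0389°,  Δλ = 1.6853°
a = sin²(Δφ/2) + cos φ₁ cos φ₂ sin²(Δλ/2) = 0.000269
c = 2·arcsin(√a) = 0.032775 rad = 1.8778°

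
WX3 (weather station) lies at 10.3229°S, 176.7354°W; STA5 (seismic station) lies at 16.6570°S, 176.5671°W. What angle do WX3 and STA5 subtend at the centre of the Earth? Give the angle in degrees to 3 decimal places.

Δφ = -6.3341°,  Δλ = 0.1683°
a = sin²(Δφ/2) + cos φ₁ cos φ₂ sin²(Δλ/2) = 0.003054
c = 2·arcsin(√a) = 0.110588 rad = 6.3362°

6.336°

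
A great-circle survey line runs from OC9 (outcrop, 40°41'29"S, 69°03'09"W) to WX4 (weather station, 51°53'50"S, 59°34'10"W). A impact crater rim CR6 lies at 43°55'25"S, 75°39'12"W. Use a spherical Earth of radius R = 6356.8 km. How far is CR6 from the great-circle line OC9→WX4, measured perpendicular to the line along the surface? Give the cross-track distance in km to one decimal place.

641.7 km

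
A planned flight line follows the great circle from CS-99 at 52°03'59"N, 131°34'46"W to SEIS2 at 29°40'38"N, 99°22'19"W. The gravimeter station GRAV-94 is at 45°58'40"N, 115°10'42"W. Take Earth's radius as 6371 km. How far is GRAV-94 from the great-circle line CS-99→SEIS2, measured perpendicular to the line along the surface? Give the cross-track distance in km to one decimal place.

180.5 km

CS-99: φ = +52.06639°, λ = -131.57944°
SEIS2: φ = +29.67722°, λ = -99.37194°
GRAV-94: φ = +45.97778°, λ = -115.17833°
δ₁₃ = central angle CS-99→GRAV-94 = 0.215006 rad  (haversine)
θ₁₃ = bearing CS-99→GRAV-94 = 113.117°,  θ₁₂ = bearing CS-99→SEIS2 = 120.745°
dₓₜ = R·arcsin(sin δ₁₃ · sin(θ₁₃ − θ₁₂)) = 6371·arcsin(0.21335·sin(-7.629°)) = -180.474 km
|dₓₜ| = 180.474 km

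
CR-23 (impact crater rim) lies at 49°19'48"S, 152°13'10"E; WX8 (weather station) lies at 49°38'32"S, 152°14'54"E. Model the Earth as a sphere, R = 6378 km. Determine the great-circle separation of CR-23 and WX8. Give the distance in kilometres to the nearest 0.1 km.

34.8 km

CR-23: φ = -49.33000°, λ = +152.21944°
WX8: φ = -49.64222°, λ = +152.24833°
Δφ = -0.3122°,  Δλ = 0.0289°
a = sin²(Δφ/2) + cos φ₁ cos φ₂ sin²(Δλ/2) = 0.000007
c = 2·arcsin(√a) = 0.005459 rad = 0.3128°
d = R·c = 6378 × 0.005459 = 34.8 km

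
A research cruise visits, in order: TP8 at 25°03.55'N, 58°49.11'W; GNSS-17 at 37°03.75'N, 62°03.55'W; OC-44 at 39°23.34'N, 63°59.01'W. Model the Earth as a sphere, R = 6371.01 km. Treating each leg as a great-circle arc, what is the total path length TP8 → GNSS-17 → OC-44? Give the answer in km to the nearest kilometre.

1678 km

TP8: φ = +25.05917°, λ = -58.81850°
GNSS-17: φ = +37.06250°, λ = -62.05917°
OC-44: φ = +39.38900°, λ = -63.98350°
TP8→GNSS-17: c = 0.214985 rad, d = 1369.67 km
GNSS-17→OC-44: c = 0.048421 rad, d = 308.49 km
Total = 1369.67 + 308.49 = 1678.16 km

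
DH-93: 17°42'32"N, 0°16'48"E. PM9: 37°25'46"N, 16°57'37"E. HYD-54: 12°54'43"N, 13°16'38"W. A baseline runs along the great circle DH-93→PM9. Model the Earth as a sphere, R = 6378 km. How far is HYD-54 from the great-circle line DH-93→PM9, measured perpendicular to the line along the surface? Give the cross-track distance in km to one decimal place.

958.7 km

DH-93: φ = +17.70889°, λ = +0.28000°
PM9: φ = +37.42944°, λ = +16.96028°
HYD-54: φ = +12.91194°, λ = -13.27722°
δ₁₃ = central angle DH-93→HYD-54 = 0.242981 rad  (haversine)
θ₁₃ = bearing DH-93→HYD-54 = 251.746°,  θ₁₂ = bearing DH-93→PM9 = 33.254°
dₓₜ = R·arcsin(sin δ₁₃ · sin(θ₁₃ − θ₁₂)) = 6378·arcsin(0.24060·sin(218.491°)) = -958.692 km
|dₓₜ| = 958.692 km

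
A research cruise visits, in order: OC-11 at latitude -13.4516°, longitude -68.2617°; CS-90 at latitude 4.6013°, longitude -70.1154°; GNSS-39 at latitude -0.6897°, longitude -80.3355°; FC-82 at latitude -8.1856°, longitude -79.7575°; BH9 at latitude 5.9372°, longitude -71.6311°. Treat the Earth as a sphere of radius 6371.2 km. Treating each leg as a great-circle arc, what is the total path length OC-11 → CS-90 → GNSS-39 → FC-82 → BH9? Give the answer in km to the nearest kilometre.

5943 km

OC-11→CS-90: c = 0.316716 rad, d = 2017.86 km
CS-90→GNSS-39: c = 0.200712 rad, d = 1278.78 km
GNSS-39→FC-82: c = 0.131214 rad, d = 835.99 km
FC-82→BH9: c = 0.284189 rad, d = 1810.63 km
Total = 2017.86 + 1278.78 + 835.99 + 1810.63 = 5943.25 km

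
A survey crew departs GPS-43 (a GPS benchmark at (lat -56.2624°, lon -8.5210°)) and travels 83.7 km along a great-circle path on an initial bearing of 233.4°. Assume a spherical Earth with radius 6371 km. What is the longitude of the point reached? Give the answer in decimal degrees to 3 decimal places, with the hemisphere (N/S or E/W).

δ = d/R = 83.7/6371 = 0.013138 rad
φ₂ = arcsin(sin φ₁ cos δ + cos φ₁ sin δ cos θ)
   = arcsin(-0.83159·0.99991 + 0.55539·0.01314·-0.59622) = -56.70636°
λ₂ = λ₁ + atan2(sin θ sin δ cos φ₁, cos δ − sin φ₁ sin φ₂) = -9.62192°

9.622°W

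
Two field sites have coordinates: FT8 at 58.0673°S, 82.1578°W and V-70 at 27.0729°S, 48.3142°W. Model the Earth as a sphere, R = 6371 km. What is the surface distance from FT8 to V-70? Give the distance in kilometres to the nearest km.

4334 km

Δφ = 30.9944°,  Δλ = 33.8436°
a = sin²(Δφ/2) + cos φ₁ cos φ₂ sin²(Δλ/2) = 0.111291
c = 2·arcsin(√a) = 0.680247 rad = 38.9753°
d = R·c = 6371 × 0.680247 = 4333.9 km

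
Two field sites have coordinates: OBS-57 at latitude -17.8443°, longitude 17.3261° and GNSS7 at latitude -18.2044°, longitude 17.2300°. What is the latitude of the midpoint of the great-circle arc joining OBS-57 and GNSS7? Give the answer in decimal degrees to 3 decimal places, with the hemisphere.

Bx = cos φ₂ cos Δλ = 0.949947,  By = cos φ₂ sin Δλ = -0.001593
φₘ = atan2(sin φ₁ + sin φ₂, √((cos φ₁ + Bx)² + By²)) = -18.02436°
λₘ = λ₁ + atan2(By, cos φ₁ + Bx) = 17.27810°

18.024°S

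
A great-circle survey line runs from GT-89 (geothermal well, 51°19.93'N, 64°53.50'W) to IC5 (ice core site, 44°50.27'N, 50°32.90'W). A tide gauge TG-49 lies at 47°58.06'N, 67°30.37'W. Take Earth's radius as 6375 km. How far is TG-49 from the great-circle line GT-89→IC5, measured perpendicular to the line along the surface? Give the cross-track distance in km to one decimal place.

418.9 km

GT-89: φ = +51.33217°, λ = -64.89167°
IC5: φ = +44.83783°, λ = -50.54833°
TG-49: φ = +47.96767°, λ = -67.50617°
δ₁₃ = central angle GT-89→TG-49 = 0.065725 rad  (haversine)
θ₁₃ = bearing GT-89→TG-49 = 207.712°,  θ₁₂ = bearing GT-89→IC5 = 118.617°
dₓₜ = R·arcsin(sin δ₁₃ · sin(θ₁₃ − θ₁₂)) = 6375·arcsin(0.06568·sin(89.095°)) = 418.942 km
|dₓₜ| = 418.942 km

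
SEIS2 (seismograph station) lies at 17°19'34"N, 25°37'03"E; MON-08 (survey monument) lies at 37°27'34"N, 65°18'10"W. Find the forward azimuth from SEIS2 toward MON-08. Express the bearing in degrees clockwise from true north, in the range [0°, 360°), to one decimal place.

SEIS2: φ = +17.32611°, λ = +25.61750°
MON-08: φ = +37.45944°, λ = -65.30278°
Δλ = -90.9203°
y = sin Δλ · cos φ₂ = -0.793682
x = cos φ₁ sin φ₂ − sin φ₁ cos φ₂ cos Δλ = 0.584400
θ = atan2(y, x) = -53.6352° → 306.3648° (mod 360°)

306.4°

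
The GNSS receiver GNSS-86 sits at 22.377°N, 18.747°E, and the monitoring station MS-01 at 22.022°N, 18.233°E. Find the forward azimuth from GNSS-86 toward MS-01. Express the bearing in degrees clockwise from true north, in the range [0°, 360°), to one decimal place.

233.4°

Δλ = -0.5140°
y = sin Δλ · cos φ₂ = -0.008316
x = cos φ₁ sin φ₂ − sin φ₁ cos φ₂ cos Δλ = -0.006182
θ = atan2(y, x) = -126.6240° → 233.3760° (mod 360°)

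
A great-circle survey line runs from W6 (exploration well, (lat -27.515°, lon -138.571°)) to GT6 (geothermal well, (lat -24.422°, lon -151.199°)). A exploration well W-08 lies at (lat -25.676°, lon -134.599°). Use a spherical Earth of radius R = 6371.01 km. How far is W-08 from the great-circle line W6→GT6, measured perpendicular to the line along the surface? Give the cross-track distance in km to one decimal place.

279.0 km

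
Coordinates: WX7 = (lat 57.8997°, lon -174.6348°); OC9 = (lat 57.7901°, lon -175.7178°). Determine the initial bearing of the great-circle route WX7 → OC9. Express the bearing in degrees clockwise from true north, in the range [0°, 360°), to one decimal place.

Δλ = -1.0830°
y = sin Δλ · cos φ₂ = -0.010075
x = cos φ₁ sin φ₂ − sin φ₁ cos φ₂ cos Δλ = -0.001832
θ = atan2(y, x) = -100.3075° → 259.6925° (mod 360°)

259.7°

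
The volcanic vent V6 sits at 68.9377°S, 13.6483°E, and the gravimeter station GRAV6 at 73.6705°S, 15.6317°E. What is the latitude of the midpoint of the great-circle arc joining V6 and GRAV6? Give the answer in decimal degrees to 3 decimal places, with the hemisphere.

Bx = cos φ₂ cos Δλ = 0.280992,  By = cos φ₂ sin Δλ = 0.009731
φₘ = atan2(sin φ₁ + sin φ₂, √((cos φ₁ + Bx)² + By²)) = -71.30667°
λₘ = λ₁ + atan2(By, cos φ₁ + Bx) = 14.51888°

71.307°S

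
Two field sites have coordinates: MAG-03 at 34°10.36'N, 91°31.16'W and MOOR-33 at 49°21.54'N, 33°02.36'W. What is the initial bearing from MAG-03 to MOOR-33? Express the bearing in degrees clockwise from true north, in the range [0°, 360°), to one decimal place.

MAG-03: φ = +34.17267°, λ = -91.51933°
MOOR-33: φ = +49.35900°, λ = -33.03933°
Δλ = 58.4800°
y = sin Δλ · cos φ₂ = 0.555221
x = cos φ₁ sin φ₂ − sin φ₁ cos φ₂ cos Δλ = 0.436538
θ = atan2(y, x) = 51.8241° → 51.8241° (mod 360°)

51.8°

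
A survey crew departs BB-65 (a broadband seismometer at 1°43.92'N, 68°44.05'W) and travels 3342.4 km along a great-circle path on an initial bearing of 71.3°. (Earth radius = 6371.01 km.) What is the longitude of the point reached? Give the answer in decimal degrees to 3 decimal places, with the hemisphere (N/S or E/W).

39.857°W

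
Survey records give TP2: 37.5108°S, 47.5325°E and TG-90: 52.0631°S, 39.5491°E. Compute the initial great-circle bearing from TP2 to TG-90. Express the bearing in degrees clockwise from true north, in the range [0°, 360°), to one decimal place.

Δλ = -7.9834°
y = sin Δλ · cos φ₂ = -0.085386
x = cos φ₁ sin φ₂ − sin φ₁ cos φ₂ cos Δλ = -0.254892
θ = atan2(y, x) = -161.4796° → 198.5204° (mod 360°)

198.5°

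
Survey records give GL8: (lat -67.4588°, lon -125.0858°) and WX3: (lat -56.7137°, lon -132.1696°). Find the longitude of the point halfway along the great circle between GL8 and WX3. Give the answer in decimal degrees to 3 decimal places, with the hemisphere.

Bx = cos φ₂ cos Δλ = 0.544634,  By = cos φ₂ sin Δλ = -0.067681
φₘ = atan2(sin φ₁ + sin φ₂, √((cos φ₁ + Bx)² + By²)) = -62.13011°
λₘ = λ₁ + atan2(By, cos φ₁ + Bx) = -129.25722°

129.257°W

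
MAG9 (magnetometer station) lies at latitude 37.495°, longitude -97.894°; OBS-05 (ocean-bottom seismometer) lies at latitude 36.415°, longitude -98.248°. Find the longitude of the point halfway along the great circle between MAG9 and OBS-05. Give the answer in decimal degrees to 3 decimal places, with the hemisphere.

98.072°W

Bx = cos φ₂ cos Δλ = 0.804723,  By = cos φ₂ sin Δλ = -0.004972
φₘ = atan2(sin φ₁ + sin φ₂, √((cos φ₁ + Bx)² + By²)) = 36.95513°
λₘ = λ₁ + atan2(By, cos φ₁ + Bx) = -98.07226°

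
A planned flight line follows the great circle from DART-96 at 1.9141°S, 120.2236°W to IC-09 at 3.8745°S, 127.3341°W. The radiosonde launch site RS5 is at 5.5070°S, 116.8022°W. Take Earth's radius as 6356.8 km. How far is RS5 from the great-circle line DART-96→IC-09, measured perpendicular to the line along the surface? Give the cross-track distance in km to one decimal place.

486.0 km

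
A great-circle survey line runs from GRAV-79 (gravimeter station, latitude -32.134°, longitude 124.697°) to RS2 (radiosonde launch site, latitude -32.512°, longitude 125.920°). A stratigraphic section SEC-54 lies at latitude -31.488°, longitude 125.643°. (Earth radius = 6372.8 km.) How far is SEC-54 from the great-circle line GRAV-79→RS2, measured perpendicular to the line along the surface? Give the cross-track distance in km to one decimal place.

98.3 km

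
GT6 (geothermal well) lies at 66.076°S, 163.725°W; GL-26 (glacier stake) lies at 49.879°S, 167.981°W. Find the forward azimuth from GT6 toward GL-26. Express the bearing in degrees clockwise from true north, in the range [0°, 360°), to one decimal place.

Δλ = -4.2560°
y = sin Δλ · cos φ₂ = -0.047823
x = cos φ₁ sin φ₂ − sin φ₁ cos φ₂ cos Δλ = 0.277317
θ = atan2(y, x) = -9.7844° → 350.2156° (mod 360°)

350.2°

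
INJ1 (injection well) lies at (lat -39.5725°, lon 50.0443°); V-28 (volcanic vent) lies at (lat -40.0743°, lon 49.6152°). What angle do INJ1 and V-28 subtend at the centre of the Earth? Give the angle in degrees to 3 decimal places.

0.600°

Δφ = -0.5018°,  Δλ = -0.4291°
a = sin²(Δφ/2) + cos φ₁ cos φ₂ sin²(Δλ/2) = 0.000027
c = 2·arcsin(√a) = 0.010478 rad = 0.6003°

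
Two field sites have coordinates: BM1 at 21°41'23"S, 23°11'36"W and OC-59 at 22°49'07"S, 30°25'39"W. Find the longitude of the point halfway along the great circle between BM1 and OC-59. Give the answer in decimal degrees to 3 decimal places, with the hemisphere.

26.796°W

BM1: φ = -21.68972°, λ = -23.19333°
OC-59: φ = -22.81861°, λ = -30.42750°
Bx = cos φ₂ cos Δλ = 0.914400,  By = cos φ₂ sin Δλ = -0.116070
φₘ = atan2(sin φ₁ + sin φ₂, √((cos φ₁ + Bx)² + By²)) = -22.29424°
λₘ = λ₁ + atan2(By, cos φ₁ + Bx) = -26.79582°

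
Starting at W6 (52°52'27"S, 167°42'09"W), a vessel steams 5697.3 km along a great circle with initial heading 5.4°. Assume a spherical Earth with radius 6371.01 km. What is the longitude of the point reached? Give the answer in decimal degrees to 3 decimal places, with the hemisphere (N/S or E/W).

163.492°W

W6: φ = -52.87417°, λ = -167.70250°
δ = d/R = 5697.3/6371.01 = 0.894254 rad
φ₂ = arcsin(sin φ₁ cos δ + cos φ₁ sin δ cos θ)
   = arcsin(-0.79731·0.62610 + 0.60357·0.77974·0.99556) = -1.75692°
λ₂ = λ₁ + atan2(sin θ sin δ cos φ₁, cos δ − sin φ₁ sin φ₂) = -163.49236°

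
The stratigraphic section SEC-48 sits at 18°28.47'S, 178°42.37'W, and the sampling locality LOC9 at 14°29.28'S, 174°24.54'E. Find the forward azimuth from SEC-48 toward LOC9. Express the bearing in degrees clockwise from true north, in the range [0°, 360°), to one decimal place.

300.1°

SEC-48: φ = -18.47450°, λ = -178.70617°
LOC9: φ = -14.48800°, λ = +174.40900°
Δλ = -6.8848°
y = sin Δλ · cos φ₂ = -0.116062
x = cos φ₁ sin φ₂ − sin φ₁ cos φ₂ cos Δλ = 0.067309
θ = atan2(y, x) = -59.8888° → 300.1112° (mod 360°)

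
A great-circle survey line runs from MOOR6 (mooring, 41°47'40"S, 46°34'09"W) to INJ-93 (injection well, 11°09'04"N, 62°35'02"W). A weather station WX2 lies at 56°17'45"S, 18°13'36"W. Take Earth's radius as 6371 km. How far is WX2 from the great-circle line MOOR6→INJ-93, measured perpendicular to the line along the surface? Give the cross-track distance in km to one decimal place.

966.9 km

MOOR6: φ = -41.79444°, λ = -46.56917°
INJ-93: φ = +11.15111°, λ = -62.58389°
WX2: φ = -56.29583°, λ = -18.22667°
δ₁₃ = central angle MOOR6→WX2 = 0.406402 rad  (haversine)
θ₁₃ = bearing MOOR6→WX2 = 138.210°,  θ₁₂ = bearing MOOR6→INJ-93 = 340.694°
dₓₜ = R·arcsin(sin δ₁₃ · sin(θ₁₃ − θ₁₂)) = 6371·arcsin(0.39531·sin(-202.485°)) = 966.883 km
|dₓₜ| = 966.883 km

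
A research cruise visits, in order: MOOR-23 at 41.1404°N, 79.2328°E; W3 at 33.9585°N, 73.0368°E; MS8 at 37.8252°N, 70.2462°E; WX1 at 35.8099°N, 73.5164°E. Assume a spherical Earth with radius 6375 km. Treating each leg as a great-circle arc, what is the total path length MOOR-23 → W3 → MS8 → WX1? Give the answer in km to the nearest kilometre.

MOOR-23→W3: c = 0.151768 rad, d = 967.52 km
W3→MS8: c = 0.078165 rad, d = 498.30 km
MS8→WX1: c = 0.057655 rad, d = 367.55 km
Total = 967.52 + 498.30 + 367.55 = 1833.37 km

1833 km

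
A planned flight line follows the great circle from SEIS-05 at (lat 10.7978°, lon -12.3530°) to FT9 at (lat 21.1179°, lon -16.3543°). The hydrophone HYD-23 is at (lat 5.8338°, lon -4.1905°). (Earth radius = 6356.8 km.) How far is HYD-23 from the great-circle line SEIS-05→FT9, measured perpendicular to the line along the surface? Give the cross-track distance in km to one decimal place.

δ₁₃ = central angle SEIS-05→HYD-23 = 0.165418 rad  (haversine)
θ₁₃ = bearing SEIS-05→HYD-23 = 120.932°,  θ₁₂ = bearing SEIS-05→FT9 = 340.075°
dₓₜ = R·arcsin(sin δ₁₃ · sin(θ₁₃ − θ₁₂)) = 6356.8·arcsin(0.16467·sin(-219.143°)) = 661.960 km
|dₓₜ| = 661.960 km

662.0 km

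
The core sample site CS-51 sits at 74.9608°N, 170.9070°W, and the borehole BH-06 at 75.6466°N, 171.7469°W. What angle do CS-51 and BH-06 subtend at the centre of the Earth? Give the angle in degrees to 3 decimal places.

0.718°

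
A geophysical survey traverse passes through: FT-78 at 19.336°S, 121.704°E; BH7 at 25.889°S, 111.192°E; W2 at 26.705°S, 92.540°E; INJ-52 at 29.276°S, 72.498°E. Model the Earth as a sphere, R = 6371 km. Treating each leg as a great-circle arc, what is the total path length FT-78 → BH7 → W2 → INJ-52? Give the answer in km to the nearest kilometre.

FT-78→BH7: c = 0.204220 rad, d = 1301.09 km
BH7→W2: c = 0.291937 rad, d = 1859.93 km
W2→INJ-52: c = 0.311730 rad, d = 1986.03 km
Total = 1301.09 + 1859.93 + 1986.03 = 5147.05 km

5147 km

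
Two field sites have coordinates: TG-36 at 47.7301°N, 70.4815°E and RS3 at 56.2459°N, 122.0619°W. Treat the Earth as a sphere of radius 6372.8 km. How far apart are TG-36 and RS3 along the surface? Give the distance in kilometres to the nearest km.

8397 km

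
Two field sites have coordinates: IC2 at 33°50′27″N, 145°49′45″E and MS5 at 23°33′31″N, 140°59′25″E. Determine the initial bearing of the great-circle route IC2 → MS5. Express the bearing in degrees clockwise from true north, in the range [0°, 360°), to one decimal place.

203.6°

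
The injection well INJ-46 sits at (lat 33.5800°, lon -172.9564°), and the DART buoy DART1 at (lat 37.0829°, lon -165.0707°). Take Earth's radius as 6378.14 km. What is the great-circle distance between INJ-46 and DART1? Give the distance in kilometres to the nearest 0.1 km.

Δφ = 3.5029°,  Δλ = 7.8857°
a = sin²(Δφ/2) + cos φ₁ cos φ₂ sin²(Δλ/2) = 0.004077
c = 2·arcsin(√a) = 0.127783 rad = 7.3214°
d = R·c = 6378.14 × 0.127783 = 815.0 km

815.0 km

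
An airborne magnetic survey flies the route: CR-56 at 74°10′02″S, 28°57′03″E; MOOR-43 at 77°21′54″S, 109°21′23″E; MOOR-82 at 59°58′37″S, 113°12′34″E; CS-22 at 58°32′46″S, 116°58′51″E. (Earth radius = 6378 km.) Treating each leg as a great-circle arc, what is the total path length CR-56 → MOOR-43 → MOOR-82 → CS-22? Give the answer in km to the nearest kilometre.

CR-56: φ = -74.16722°, λ = +28.95083°
MOOR-43: φ = -77.36500°, λ = +109.35639°
MOOR-82: φ = -59.97694°, λ = +113.20944°
CS-22: φ = -58.54611°, λ = +116.98083°
CR-56→MOOR-43: c = 0.321663 rad, d = 2051.57 km
MOOR-43→MOOR-82: c = 0.304306 rad, d = 1940.86 km
MOOR-82→CS-22: c = 0.041889 rad, d = 267.17 km
Total = 2051.57 + 1940.86 + 267.17 = 4259.59 km

4260 km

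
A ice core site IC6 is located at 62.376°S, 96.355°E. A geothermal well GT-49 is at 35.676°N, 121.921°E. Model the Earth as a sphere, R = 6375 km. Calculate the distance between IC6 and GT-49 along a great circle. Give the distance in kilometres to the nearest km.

Δφ = 98.0520°,  Δλ = 25.5660°
a = sin²(Δφ/2) + cos φ₁ cos φ₂ sin²(Δλ/2) = 0.588475
c = 2·arcsin(√a) = 1.748683 rad = 100.1922°
d = R·c = 6375 × 1.748683 = 11147.9 km

11148 km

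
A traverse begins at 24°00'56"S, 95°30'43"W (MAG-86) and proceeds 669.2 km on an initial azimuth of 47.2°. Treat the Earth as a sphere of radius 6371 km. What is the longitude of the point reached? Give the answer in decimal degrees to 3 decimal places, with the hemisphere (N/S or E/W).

90.820°W

MAG-86: φ = -24.01556°, λ = -95.51194°
δ = d/R = 669.2/6371 = 0.105038 rad
φ₂ = arcsin(sin φ₁ cos δ + cos φ₁ sin δ cos θ)
   = arcsin(-0.40698·0.99449 + 0.91343·0.10485·0.67944) = -19.85688°
λ₂ = λ₁ + atan2(sin θ sin δ cos φ₁, cos δ − sin φ₁ sin φ₂) = -90.82041°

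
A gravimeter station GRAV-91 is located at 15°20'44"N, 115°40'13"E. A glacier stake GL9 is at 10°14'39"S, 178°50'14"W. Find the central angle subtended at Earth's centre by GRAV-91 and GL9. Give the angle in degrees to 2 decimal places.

69.72°

GRAV-91: φ = +15.34556°, λ = +115.67028°
GL9: φ = -10.24417°, λ = -178.83722°
Δφ = -25.5897°,  Δλ = 65.4925°
a = sin²(Δφ/2) + cos φ₁ cos φ₂ sin²(Δλ/2) = 0.326709
c = 2·arcsin(√a) = 1.216872 rad = 69.7216°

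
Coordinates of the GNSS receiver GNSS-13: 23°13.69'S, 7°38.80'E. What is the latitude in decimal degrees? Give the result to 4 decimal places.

23° + 13.69′/60 = 23 + 0.22817 = 23.2282°

23.2282°S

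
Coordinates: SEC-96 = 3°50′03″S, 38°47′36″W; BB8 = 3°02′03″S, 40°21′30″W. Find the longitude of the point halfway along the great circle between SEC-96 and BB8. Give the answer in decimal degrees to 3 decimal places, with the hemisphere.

SEC-96: φ = -3.83417°, λ = -38.79333°
BB8: φ = -3.03417°, λ = -40.35833°
Bx = cos φ₂ cos Δλ = 0.998226,  By = cos φ₂ sin Δλ = -0.027273
φₘ = atan2(sin φ₁ + sin φ₂, √((cos φ₁ + Bx)² + By²)) = -3.43449°
λₘ = λ₁ + atan2(By, cos φ₁ + Bx) = -39.57616°

39.576°W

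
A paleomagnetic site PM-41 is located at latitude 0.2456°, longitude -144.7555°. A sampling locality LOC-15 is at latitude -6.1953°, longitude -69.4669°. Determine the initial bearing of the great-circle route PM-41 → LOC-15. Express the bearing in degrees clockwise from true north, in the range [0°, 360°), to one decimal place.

Δλ = 75.2886°
y = sin Δλ · cos φ₂ = 0.961569
x = cos φ₁ sin φ₂ − sin φ₁ cos φ₂ cos Δλ = -0.108999
θ = atan2(y, x) = 96.4672° → 96.4672° (mod 360°)

96.5°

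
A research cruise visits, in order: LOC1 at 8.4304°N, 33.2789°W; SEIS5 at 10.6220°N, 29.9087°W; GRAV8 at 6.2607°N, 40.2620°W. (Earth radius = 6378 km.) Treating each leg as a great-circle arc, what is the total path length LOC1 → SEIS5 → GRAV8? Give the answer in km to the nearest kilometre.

1682 km

LOC1→SEIS5: c = 0.069482 rad, d = 443.16 km
SEIS5→GRAV8: c = 0.194228 rad, d = 1238.78 km
Total = 443.16 + 1238.78 = 1681.94 km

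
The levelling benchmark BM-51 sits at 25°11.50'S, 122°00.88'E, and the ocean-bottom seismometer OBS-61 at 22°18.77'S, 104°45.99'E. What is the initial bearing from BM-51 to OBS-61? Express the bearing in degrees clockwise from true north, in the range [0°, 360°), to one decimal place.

276.8°

BM-51: φ = -25.19167°, λ = +122.01467°
OBS-61: φ = -22.31283°, λ = +104.76650°
Δλ = -17.2482°
y = sin Δλ · cos φ₂ = -0.274310
x = cos φ₁ sin φ₂ − sin φ₁ cos φ₂ cos Δλ = 0.032516
θ = atan2(y, x) = -83.2399° → 276.7601° (mod 360°)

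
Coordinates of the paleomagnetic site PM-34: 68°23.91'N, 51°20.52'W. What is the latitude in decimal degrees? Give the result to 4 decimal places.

68° + 23.91′/60 = 68 + 0.39850 = 68.3985°

68.3985°N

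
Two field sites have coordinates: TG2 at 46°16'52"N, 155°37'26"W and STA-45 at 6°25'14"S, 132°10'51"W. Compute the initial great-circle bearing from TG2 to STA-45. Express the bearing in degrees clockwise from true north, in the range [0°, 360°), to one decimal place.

151.8°

TG2: φ = +46.28111°, λ = -155.62389°
STA-45: φ = -6.42056°, λ = -132.18083°
Δλ = 23.4431°
y = sin Δλ · cos φ₂ = 0.395342
x = cos φ₁ sin φ₂ − sin φ₁ cos φ₂ cos Δλ = -0.736207
θ = atan2(y, x) = 151.7643° → 151.7643° (mod 360°)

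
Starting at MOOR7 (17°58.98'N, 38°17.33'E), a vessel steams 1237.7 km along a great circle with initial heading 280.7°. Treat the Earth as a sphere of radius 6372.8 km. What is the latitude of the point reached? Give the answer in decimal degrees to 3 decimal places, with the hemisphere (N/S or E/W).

19.695°N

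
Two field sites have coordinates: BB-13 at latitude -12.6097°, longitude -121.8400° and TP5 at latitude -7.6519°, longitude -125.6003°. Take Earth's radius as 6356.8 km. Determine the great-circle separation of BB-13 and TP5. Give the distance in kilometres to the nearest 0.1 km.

Δφ = 4.9578°,  Δλ = -3.7603°
a = sin²(Δφ/2) + cos φ₁ cos φ₂ sin²(Δλ/2) = 0.002912
c = 2·arcsin(√a) = 0.107975 rad = 6.1865°
d = R·c = 6356.8 × 0.107975 = 686.4 km

686.4 km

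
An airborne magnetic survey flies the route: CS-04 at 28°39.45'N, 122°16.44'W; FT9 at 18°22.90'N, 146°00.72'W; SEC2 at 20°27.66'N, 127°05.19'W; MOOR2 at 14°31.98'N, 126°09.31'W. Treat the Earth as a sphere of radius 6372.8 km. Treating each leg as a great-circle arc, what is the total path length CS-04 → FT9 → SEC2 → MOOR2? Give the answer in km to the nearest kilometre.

5334 km

CS-04: φ = +28.65750°, λ = -122.27400°
FT9: φ = +18.38167°, λ = -146.01200°
SEC2: φ = +20.46100°, λ = -127.08650°
MOOR2: φ = +14.53300°, λ = -126.15517°
CS-04→FT9: c = 0.418971 rad, d = 2670.02 km
FT9→SEC2: c = 0.313444 rad, d = 1997.51 km
SEC2→MOOR2: c = 0.104617 rad, d = 666.70 km
Total = 2670.02 + 1997.51 + 666.70 = 5334.23 km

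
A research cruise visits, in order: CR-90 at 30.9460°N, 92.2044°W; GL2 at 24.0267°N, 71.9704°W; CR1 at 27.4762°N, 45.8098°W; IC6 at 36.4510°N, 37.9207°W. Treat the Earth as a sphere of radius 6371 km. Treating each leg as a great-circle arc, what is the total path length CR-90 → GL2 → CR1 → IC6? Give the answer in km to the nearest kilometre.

CR-90→GL2: c = 0.335107 rad, d = 2134.97 km
GL2→CR1: c = 0.414844 rad, d = 2642.97 km
CR1→IC6: c = 0.195231 rad, d = 1243.82 km
Total = 2134.97 + 2642.97 + 1243.82 = 6021.75 km

6022 km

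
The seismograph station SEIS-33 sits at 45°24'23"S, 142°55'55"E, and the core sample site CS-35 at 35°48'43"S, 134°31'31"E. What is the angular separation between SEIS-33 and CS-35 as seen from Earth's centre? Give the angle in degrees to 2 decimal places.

11.51°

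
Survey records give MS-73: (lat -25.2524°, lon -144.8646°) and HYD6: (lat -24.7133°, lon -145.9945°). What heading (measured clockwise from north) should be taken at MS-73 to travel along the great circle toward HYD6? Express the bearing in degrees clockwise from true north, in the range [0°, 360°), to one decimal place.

Δλ = -1.1299°
y = sin Δλ · cos φ₂ = -0.017913
x = cos φ₁ sin φ₂ − sin φ₁ cos φ₂ cos Δλ = 0.009334
θ = atan2(y, x) = -62.4784° → 297.5216° (mod 360°)

297.5°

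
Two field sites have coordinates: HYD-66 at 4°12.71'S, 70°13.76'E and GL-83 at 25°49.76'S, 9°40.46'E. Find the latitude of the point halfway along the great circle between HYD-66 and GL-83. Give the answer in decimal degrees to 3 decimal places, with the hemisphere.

17.254°S

HYD-66: φ = -4.21183°, λ = +70.22933°
GL-83: φ = -25.82933°, λ = +9.67433°
Bx = cos φ₂ cos Δλ = 0.442476,  By = cos φ₂ sin Δλ = -0.783829
φₘ = atan2(sin φ₁ + sin φ₂, √((cos φ₁ + Bx)² + By²)) = -17.25371°
λₘ = λ₁ + atan2(By, cos φ₁ + Bx) = 41.66500°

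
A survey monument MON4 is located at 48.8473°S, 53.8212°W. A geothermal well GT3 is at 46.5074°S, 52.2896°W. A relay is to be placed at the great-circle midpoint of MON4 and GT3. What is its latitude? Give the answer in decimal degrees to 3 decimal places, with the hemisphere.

Bx = cos φ₂ cos Δλ = 0.688015,  By = cos φ₂ sin Δλ = 0.018396
φₘ = atan2(sin φ₁ + sin φ₂, √((cos φ₁ + Bx)² + By²)) = -47.67990°
λₘ = λ₁ + atan2(By, cos φ₁ + Bx) = -53.03823°

47.680°S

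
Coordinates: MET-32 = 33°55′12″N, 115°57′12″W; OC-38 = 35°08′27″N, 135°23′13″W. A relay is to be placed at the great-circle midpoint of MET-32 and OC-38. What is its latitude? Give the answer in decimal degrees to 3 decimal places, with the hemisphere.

34.918°N

MET-32: φ = +33.92000°, λ = -115.95333°
OC-38: φ = +35.14083°, λ = -135.38694°
Bx = cos φ₂ cos Δλ = 0.771151,  By = cos φ₂ sin Δλ = -0.272074
φₘ = atan2(sin φ₁ + sin φ₂, √((cos φ₁ + Bx)² + By²)) = 34.91800°
λₘ = λ₁ + atan2(By, cos φ₁ + Bx) = -125.59822°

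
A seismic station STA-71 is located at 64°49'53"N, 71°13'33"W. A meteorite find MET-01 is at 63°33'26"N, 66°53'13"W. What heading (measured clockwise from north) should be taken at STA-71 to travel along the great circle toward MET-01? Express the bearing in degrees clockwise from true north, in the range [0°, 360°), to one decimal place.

122.0°

STA-71: φ = +64.83139°, λ = -71.22583°
MET-01: φ = +63.55722°, λ = -66.88694°
Δλ = 4.3389°
y = sin Δλ · cos φ₂ = 0.033690
x = cos φ₁ sin φ₂ − sin φ₁ cos φ₂ cos Δλ = -0.021082
θ = atan2(y, x) = 122.0365° → 122.0365° (mod 360°)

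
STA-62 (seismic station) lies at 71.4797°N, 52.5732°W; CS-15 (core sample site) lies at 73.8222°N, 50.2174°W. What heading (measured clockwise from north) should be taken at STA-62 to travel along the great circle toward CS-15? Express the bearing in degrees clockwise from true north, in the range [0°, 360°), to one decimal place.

15.6°

Δλ = 2.3558°
y = sin Δλ · cos φ₂ = 0.011453
x = cos φ₁ sin φ₂ − sin φ₁ cos φ₂ cos Δλ = 0.041096
θ = atan2(y, x) = 15.5720° → 15.5720° (mod 360°)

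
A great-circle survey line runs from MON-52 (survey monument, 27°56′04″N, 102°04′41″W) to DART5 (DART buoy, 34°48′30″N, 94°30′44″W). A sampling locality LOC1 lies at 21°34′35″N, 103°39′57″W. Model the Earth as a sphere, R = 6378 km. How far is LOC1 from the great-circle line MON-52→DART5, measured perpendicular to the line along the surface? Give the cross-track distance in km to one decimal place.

MON-52: φ = +27.93444°, λ = -102.07806°
DART5: φ = +34.80833°, λ = -94.51222°
LOC1: φ = +21.57639°, λ = -103.66583°
δ₁₃ = central angle MON-52→LOC1 = 0.113782 rad  (haversine)
θ₁₃ = bearing MON-52→LOC1 = 193.117°,  θ₁₂ = bearing MON-52→DART5 = 41.305°
dₓₜ = R·arcsin(sin δ₁₃ · sin(θ₁₃ − θ₁₂)) = 6378·arcsin(0.11354·sin(151.812°)) = 342.217 km
|dₓₜ| = 342.217 km

342.2 km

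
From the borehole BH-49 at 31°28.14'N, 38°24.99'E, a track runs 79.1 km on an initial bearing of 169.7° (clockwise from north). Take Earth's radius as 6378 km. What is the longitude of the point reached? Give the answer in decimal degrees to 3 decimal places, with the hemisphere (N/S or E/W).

BH-49: φ = +31.46900°, λ = +38.41650°
δ = d/R = 79.1/6378 = 0.012402 rad
φ₂ = arcsin(sin φ₁ cos δ + cos φ₁ sin δ cos θ)
   = arcsin(0.52204·0.99992 + 0.85292·0.01240·-0.98389) = 30.76978°
λ₂ = λ₁ + atan2(sin θ sin δ cos φ₁, cos δ − sin φ₁ sin φ₂) = 38.56437°

38.564°E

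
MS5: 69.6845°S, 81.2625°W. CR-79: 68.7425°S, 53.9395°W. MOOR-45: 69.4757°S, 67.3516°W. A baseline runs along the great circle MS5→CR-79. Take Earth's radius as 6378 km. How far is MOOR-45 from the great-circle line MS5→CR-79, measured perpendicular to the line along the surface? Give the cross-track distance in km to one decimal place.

δ₁₃ = central angle MS5→MOOR-45 = 0.084604 rad  (haversine)
θ₁₃ = bearing MS5→MOOR-45 = 94.071°,  θ₁₂ = bearing MS5→CR-79 = 97.359°
dₓₜ = R·arcsin(sin δ₁₃ · sin(θ₁₃ − θ₁₂)) = 6378·arcsin(0.08450·sin(-3.288°)) = -30.914 km
|dₓₜ| = 30.914 km

30.9 km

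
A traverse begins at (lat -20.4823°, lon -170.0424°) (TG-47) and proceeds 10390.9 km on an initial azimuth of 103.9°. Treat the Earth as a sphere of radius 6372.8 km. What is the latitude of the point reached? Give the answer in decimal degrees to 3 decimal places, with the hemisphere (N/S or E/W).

δ = d/R = 10390.9/6372.8 = 1.630508 rad
φ₂ = arcsin(sin φ₁ cos δ + cos φ₁ sin δ cos θ)
   = arcsin(-0.34992·-0.05968 + 0.93678·0.99822·-0.24023) = -11.75681°
λ₂ = λ₁ + atan2(sin θ sin δ cos φ₁, cos δ − sin φ₁ sin φ₂) = -71.83194°

11.757°S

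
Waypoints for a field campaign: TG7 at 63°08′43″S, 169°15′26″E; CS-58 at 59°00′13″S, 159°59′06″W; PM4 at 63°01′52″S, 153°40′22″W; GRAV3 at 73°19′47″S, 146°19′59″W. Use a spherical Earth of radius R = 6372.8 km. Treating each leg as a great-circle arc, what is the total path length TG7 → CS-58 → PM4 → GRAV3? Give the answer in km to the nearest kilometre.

3444 km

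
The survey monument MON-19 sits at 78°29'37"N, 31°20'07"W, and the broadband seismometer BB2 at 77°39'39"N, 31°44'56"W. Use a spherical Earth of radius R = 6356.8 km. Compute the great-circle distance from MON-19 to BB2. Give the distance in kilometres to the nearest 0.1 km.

92.9 km

MON-19: φ = +78.49361°, λ = -31.33528°
BB2: φ = +77.66083°, λ = -31.74889°
Δφ = -0.8328°,  Δλ = -0.4136°
a = sin²(Δφ/2) + cos φ₁ cos φ₂ sin²(Δλ/2) = 0.000053
c = 2·arcsin(√a) = 0.014611 rad = 0.8371°
d = R·c = 6356.8 × 0.014611 = 92.9 km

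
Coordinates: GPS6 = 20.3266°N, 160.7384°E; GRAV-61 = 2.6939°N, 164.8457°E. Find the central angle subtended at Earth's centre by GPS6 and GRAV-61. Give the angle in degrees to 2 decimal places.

18.08°

Δφ = -17.6327°,  Δλ = 4.1073°
a = sin²(Δφ/2) + cos φ₁ cos φ₂ sin²(Δλ/2) = 0.024694
c = 2·arcsin(√a) = 0.315594 rad = 18.0822°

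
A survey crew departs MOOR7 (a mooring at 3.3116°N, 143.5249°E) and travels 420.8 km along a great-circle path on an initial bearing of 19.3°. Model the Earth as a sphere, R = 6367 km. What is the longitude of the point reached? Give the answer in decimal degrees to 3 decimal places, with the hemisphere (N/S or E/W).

144.785°E

δ = d/R = 420.8/6367 = 0.066091 rad
φ₂ = arcsin(sin φ₁ cos δ + cos φ₁ sin δ cos θ)
   = arcsin(0.05777·0.99782 + 0.99833·0.06604·0.94380) = 6.88443°
λ₂ = λ₁ + atan2(sin θ sin δ cos φ₁, cos δ − sin φ₁ sin φ₂) = 144.78474°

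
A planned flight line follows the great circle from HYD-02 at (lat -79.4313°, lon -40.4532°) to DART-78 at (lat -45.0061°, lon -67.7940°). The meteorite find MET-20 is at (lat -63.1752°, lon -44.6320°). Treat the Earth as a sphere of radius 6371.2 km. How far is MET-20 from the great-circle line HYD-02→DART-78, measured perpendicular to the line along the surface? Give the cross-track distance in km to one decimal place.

812.1 km

δ₁₃ = central angle HYD-02→MET-20 = 0.284507 rad  (haversine)
θ₁₃ = bearing HYD-02→MET-20 = 353.272°,  θ₁₂ = bearing HYD-02→DART-78 = 326.342°
dₓₜ = R·arcsin(sin δ₁₃ · sin(θ₁₃ − θ₁₂)) = 6371.2·arcsin(0.28068·sin(26.930°)) = 812.116 km
|dₓₜ| = 812.116 km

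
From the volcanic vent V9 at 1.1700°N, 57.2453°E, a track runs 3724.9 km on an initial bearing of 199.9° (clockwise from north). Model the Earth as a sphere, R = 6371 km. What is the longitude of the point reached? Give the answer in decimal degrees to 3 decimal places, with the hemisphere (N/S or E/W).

δ = d/R = 3724.9/6371 = 0.584665 rad
φ₂ = arcsin(sin φ₁ cos δ + cos φ₁ sin δ cos θ)
   = arcsin(0.02042·0.83390 + 0.99979·0.55192·-0.94029) = -30.12103°
λ₂ = λ₁ + atan2(sin θ sin δ cos φ₁, cos δ − sin φ₁ sin φ₂) = 44.70126°

44.701°E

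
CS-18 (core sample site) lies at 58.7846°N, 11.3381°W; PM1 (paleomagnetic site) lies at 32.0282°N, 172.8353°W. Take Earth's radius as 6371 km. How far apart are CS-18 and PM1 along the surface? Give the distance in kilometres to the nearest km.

Δφ = -26.7564°,  Δλ = -161.4972°
a = sin²(Δφ/2) + cos φ₁ cos φ₂ sin²(Δλ/2) = 0.481551
c = 2·arcsin(√a) = 1.533890 rad = 87.8854°
d = R·c = 6371 × 1.533890 = 9772.4 km

9772 km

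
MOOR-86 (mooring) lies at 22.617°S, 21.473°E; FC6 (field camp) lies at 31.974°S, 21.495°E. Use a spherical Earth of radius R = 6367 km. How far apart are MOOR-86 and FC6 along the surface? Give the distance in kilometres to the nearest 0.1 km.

Δφ = -9.3570°,  Δλ = 0.0220°
a = sin²(Δφ/2) + cos φ₁ cos φ₂ sin²(Δλ/2) = 0.006653
c = 2·arcsin(√a) = 0.163311 rad = 9.3570°
d = R·c = 6367 × 0.163311 = 1039.8 km

1039.8 km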